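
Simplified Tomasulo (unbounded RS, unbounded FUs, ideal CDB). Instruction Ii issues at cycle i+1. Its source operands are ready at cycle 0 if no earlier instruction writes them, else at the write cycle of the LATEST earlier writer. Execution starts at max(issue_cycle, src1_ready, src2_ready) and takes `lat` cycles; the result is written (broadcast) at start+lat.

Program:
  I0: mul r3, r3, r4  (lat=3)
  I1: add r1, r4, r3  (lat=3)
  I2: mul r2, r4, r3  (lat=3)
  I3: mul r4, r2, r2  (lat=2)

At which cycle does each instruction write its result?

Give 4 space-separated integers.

I0 mul r3: issue@1 deps=(None,None) exec_start@1 write@4
I1 add r1: issue@2 deps=(None,0) exec_start@4 write@7
I2 mul r2: issue@3 deps=(None,0) exec_start@4 write@7
I3 mul r4: issue@4 deps=(2,2) exec_start@7 write@9

Answer: 4 7 7 9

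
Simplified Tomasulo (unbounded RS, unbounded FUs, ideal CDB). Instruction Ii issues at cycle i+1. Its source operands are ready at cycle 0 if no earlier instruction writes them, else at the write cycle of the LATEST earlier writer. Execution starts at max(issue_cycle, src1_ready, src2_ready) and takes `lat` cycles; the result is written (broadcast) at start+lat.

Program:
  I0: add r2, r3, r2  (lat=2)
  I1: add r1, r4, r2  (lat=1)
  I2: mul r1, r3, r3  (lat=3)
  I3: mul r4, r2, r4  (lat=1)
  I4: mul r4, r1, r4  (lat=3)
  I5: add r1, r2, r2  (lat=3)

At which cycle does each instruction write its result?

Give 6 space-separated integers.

Answer: 3 4 6 5 9 9

Derivation:
I0 add r2: issue@1 deps=(None,None) exec_start@1 write@3
I1 add r1: issue@2 deps=(None,0) exec_start@3 write@4
I2 mul r1: issue@3 deps=(None,None) exec_start@3 write@6
I3 mul r4: issue@4 deps=(0,None) exec_start@4 write@5
I4 mul r4: issue@5 deps=(2,3) exec_start@6 write@9
I5 add r1: issue@6 deps=(0,0) exec_start@6 write@9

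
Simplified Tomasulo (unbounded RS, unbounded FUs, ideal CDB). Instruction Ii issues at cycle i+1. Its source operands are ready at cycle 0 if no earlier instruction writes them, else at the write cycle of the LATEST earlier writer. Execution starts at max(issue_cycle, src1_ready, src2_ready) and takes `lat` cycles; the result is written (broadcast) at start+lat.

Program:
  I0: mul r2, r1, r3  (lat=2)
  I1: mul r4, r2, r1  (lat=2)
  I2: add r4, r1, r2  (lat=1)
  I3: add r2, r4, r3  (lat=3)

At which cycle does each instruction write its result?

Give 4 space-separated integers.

Answer: 3 5 4 7

Derivation:
I0 mul r2: issue@1 deps=(None,None) exec_start@1 write@3
I1 mul r4: issue@2 deps=(0,None) exec_start@3 write@5
I2 add r4: issue@3 deps=(None,0) exec_start@3 write@4
I3 add r2: issue@4 deps=(2,None) exec_start@4 write@7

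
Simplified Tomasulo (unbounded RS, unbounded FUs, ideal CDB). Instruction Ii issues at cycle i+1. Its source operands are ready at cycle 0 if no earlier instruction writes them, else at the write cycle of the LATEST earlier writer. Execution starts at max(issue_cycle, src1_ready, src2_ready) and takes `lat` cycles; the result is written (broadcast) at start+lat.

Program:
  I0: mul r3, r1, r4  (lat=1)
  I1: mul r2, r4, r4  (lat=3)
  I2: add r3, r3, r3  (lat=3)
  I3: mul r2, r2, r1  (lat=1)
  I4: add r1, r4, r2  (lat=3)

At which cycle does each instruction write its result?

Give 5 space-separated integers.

Answer: 2 5 6 6 9

Derivation:
I0 mul r3: issue@1 deps=(None,None) exec_start@1 write@2
I1 mul r2: issue@2 deps=(None,None) exec_start@2 write@5
I2 add r3: issue@3 deps=(0,0) exec_start@3 write@6
I3 mul r2: issue@4 deps=(1,None) exec_start@5 write@6
I4 add r1: issue@5 deps=(None,3) exec_start@6 write@9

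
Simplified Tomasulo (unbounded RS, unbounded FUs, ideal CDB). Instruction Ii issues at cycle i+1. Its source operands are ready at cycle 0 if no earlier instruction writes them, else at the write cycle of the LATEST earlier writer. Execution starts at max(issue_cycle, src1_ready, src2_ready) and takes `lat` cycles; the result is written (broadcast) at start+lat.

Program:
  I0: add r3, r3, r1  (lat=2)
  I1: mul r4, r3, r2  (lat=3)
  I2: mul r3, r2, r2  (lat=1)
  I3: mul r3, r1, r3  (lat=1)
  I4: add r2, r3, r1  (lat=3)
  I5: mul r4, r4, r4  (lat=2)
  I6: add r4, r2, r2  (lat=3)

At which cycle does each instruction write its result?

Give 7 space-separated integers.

I0 add r3: issue@1 deps=(None,None) exec_start@1 write@3
I1 mul r4: issue@2 deps=(0,None) exec_start@3 write@6
I2 mul r3: issue@3 deps=(None,None) exec_start@3 write@4
I3 mul r3: issue@4 deps=(None,2) exec_start@4 write@5
I4 add r2: issue@5 deps=(3,None) exec_start@5 write@8
I5 mul r4: issue@6 deps=(1,1) exec_start@6 write@8
I6 add r4: issue@7 deps=(4,4) exec_start@8 write@11

Answer: 3 6 4 5 8 8 11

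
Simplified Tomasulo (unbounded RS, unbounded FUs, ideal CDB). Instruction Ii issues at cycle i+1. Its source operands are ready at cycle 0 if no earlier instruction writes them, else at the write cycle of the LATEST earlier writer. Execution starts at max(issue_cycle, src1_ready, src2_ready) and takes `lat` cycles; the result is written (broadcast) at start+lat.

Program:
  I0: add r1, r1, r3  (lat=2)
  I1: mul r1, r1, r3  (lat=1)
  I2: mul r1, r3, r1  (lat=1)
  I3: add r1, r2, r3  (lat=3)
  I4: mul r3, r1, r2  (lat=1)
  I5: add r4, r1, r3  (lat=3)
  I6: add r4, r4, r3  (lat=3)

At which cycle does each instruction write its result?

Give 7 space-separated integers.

Answer: 3 4 5 7 8 11 14

Derivation:
I0 add r1: issue@1 deps=(None,None) exec_start@1 write@3
I1 mul r1: issue@2 deps=(0,None) exec_start@3 write@4
I2 mul r1: issue@3 deps=(None,1) exec_start@4 write@5
I3 add r1: issue@4 deps=(None,None) exec_start@4 write@7
I4 mul r3: issue@5 deps=(3,None) exec_start@7 write@8
I5 add r4: issue@6 deps=(3,4) exec_start@8 write@11
I6 add r4: issue@7 deps=(5,4) exec_start@11 write@14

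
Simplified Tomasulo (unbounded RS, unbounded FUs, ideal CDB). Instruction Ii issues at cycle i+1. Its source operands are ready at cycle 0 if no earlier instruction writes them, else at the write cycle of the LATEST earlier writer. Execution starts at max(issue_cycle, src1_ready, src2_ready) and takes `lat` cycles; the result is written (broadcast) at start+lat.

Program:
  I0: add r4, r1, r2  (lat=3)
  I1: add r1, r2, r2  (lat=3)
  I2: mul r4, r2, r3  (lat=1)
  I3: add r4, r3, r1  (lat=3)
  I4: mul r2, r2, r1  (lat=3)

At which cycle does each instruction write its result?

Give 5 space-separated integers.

I0 add r4: issue@1 deps=(None,None) exec_start@1 write@4
I1 add r1: issue@2 deps=(None,None) exec_start@2 write@5
I2 mul r4: issue@3 deps=(None,None) exec_start@3 write@4
I3 add r4: issue@4 deps=(None,1) exec_start@5 write@8
I4 mul r2: issue@5 deps=(None,1) exec_start@5 write@8

Answer: 4 5 4 8 8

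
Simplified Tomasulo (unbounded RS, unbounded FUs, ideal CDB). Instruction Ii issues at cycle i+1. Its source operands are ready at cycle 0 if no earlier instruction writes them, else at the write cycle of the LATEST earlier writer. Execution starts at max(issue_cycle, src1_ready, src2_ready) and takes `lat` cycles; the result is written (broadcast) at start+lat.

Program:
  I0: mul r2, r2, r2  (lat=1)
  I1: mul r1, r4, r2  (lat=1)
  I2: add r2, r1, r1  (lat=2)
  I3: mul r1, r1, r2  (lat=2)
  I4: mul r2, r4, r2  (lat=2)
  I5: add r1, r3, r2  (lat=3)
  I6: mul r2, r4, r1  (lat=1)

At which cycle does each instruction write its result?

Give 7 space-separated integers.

I0 mul r2: issue@1 deps=(None,None) exec_start@1 write@2
I1 mul r1: issue@2 deps=(None,0) exec_start@2 write@3
I2 add r2: issue@3 deps=(1,1) exec_start@3 write@5
I3 mul r1: issue@4 deps=(1,2) exec_start@5 write@7
I4 mul r2: issue@5 deps=(None,2) exec_start@5 write@7
I5 add r1: issue@6 deps=(None,4) exec_start@7 write@10
I6 mul r2: issue@7 deps=(None,5) exec_start@10 write@11

Answer: 2 3 5 7 7 10 11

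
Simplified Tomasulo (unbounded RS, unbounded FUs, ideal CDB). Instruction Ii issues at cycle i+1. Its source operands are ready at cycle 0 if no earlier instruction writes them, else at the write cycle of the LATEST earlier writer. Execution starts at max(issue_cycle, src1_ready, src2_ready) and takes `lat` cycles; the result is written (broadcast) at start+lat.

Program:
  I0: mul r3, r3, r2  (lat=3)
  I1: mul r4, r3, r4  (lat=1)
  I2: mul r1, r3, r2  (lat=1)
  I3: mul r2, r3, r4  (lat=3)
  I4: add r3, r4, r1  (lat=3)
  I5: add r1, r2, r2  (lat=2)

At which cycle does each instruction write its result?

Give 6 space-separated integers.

I0 mul r3: issue@1 deps=(None,None) exec_start@1 write@4
I1 mul r4: issue@2 deps=(0,None) exec_start@4 write@5
I2 mul r1: issue@3 deps=(0,None) exec_start@4 write@5
I3 mul r2: issue@4 deps=(0,1) exec_start@5 write@8
I4 add r3: issue@5 deps=(1,2) exec_start@5 write@8
I5 add r1: issue@6 deps=(3,3) exec_start@8 write@10

Answer: 4 5 5 8 8 10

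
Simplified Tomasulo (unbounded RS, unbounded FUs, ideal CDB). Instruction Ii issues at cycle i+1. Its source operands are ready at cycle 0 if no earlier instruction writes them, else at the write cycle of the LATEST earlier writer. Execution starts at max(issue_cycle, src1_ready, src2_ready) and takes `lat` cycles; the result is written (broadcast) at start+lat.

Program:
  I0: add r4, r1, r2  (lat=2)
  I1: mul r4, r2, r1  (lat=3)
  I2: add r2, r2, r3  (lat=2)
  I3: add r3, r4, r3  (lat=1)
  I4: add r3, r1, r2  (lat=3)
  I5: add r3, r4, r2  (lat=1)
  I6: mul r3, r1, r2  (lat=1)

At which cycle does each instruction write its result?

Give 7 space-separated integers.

Answer: 3 5 5 6 8 7 8

Derivation:
I0 add r4: issue@1 deps=(None,None) exec_start@1 write@3
I1 mul r4: issue@2 deps=(None,None) exec_start@2 write@5
I2 add r2: issue@3 deps=(None,None) exec_start@3 write@5
I3 add r3: issue@4 deps=(1,None) exec_start@5 write@6
I4 add r3: issue@5 deps=(None,2) exec_start@5 write@8
I5 add r3: issue@6 deps=(1,2) exec_start@6 write@7
I6 mul r3: issue@7 deps=(None,2) exec_start@7 write@8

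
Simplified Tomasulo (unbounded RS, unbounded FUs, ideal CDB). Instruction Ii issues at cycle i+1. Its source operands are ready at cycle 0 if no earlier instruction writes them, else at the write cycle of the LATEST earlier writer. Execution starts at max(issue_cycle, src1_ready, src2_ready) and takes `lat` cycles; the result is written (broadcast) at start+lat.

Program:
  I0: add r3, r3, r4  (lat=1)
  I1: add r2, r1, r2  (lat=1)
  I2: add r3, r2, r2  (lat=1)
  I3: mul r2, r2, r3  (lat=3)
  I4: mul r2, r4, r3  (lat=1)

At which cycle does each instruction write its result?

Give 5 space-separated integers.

I0 add r3: issue@1 deps=(None,None) exec_start@1 write@2
I1 add r2: issue@2 deps=(None,None) exec_start@2 write@3
I2 add r3: issue@3 deps=(1,1) exec_start@3 write@4
I3 mul r2: issue@4 deps=(1,2) exec_start@4 write@7
I4 mul r2: issue@5 deps=(None,2) exec_start@5 write@6

Answer: 2 3 4 7 6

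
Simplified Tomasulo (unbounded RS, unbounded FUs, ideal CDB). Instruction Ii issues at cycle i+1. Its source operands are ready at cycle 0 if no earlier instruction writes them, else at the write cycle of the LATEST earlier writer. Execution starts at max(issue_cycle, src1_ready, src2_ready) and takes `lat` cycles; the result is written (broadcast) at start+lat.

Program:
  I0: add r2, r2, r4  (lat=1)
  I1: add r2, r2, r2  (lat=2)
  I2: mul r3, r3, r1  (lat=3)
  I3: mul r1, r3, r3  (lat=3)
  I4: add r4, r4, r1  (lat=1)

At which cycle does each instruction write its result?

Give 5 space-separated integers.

Answer: 2 4 6 9 10

Derivation:
I0 add r2: issue@1 deps=(None,None) exec_start@1 write@2
I1 add r2: issue@2 deps=(0,0) exec_start@2 write@4
I2 mul r3: issue@3 deps=(None,None) exec_start@3 write@6
I3 mul r1: issue@4 deps=(2,2) exec_start@6 write@9
I4 add r4: issue@5 deps=(None,3) exec_start@9 write@10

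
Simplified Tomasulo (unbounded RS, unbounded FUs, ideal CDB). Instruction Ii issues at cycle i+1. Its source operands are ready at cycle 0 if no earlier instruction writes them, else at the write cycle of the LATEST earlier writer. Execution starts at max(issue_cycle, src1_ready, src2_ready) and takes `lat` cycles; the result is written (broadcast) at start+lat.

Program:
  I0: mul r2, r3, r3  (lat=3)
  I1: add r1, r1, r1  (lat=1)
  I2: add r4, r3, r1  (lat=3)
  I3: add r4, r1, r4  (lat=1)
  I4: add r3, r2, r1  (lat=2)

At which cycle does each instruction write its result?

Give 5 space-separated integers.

Answer: 4 3 6 7 7

Derivation:
I0 mul r2: issue@1 deps=(None,None) exec_start@1 write@4
I1 add r1: issue@2 deps=(None,None) exec_start@2 write@3
I2 add r4: issue@3 deps=(None,1) exec_start@3 write@6
I3 add r4: issue@4 deps=(1,2) exec_start@6 write@7
I4 add r3: issue@5 deps=(0,1) exec_start@5 write@7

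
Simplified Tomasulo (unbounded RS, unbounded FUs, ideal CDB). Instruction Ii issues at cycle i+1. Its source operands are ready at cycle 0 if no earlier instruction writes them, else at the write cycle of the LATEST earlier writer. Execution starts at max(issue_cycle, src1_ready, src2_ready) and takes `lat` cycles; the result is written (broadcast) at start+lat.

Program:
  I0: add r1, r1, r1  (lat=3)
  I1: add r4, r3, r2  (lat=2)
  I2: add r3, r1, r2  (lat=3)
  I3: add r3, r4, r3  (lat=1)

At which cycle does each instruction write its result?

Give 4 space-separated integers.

Answer: 4 4 7 8

Derivation:
I0 add r1: issue@1 deps=(None,None) exec_start@1 write@4
I1 add r4: issue@2 deps=(None,None) exec_start@2 write@4
I2 add r3: issue@3 deps=(0,None) exec_start@4 write@7
I3 add r3: issue@4 deps=(1,2) exec_start@7 write@8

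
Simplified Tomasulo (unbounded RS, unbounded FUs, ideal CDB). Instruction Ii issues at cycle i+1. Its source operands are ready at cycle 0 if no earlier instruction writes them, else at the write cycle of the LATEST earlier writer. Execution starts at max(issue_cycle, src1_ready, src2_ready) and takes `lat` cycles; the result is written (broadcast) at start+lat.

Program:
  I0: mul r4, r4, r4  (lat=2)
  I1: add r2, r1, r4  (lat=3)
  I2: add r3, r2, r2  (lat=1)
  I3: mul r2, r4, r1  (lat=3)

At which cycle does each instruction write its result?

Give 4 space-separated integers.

Answer: 3 6 7 7

Derivation:
I0 mul r4: issue@1 deps=(None,None) exec_start@1 write@3
I1 add r2: issue@2 deps=(None,0) exec_start@3 write@6
I2 add r3: issue@3 deps=(1,1) exec_start@6 write@7
I3 mul r2: issue@4 deps=(0,None) exec_start@4 write@7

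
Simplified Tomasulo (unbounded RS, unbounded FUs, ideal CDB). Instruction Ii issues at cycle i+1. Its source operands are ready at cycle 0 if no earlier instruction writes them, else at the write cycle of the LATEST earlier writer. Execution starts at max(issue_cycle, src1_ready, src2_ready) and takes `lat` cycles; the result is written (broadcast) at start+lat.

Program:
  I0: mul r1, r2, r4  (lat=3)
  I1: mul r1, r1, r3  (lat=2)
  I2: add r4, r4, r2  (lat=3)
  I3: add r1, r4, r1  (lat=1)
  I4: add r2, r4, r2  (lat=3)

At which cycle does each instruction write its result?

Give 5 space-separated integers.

Answer: 4 6 6 7 9

Derivation:
I0 mul r1: issue@1 deps=(None,None) exec_start@1 write@4
I1 mul r1: issue@2 deps=(0,None) exec_start@4 write@6
I2 add r4: issue@3 deps=(None,None) exec_start@3 write@6
I3 add r1: issue@4 deps=(2,1) exec_start@6 write@7
I4 add r2: issue@5 deps=(2,None) exec_start@6 write@9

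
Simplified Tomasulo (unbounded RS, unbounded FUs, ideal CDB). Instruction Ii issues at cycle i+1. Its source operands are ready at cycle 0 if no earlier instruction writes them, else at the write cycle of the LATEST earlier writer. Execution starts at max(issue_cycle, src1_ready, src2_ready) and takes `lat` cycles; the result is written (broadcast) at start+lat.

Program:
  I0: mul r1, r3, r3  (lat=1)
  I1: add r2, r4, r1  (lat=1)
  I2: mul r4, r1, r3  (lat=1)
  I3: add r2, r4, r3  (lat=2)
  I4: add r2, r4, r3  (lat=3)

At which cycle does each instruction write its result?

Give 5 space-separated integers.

I0 mul r1: issue@1 deps=(None,None) exec_start@1 write@2
I1 add r2: issue@2 deps=(None,0) exec_start@2 write@3
I2 mul r4: issue@3 deps=(0,None) exec_start@3 write@4
I3 add r2: issue@4 deps=(2,None) exec_start@4 write@6
I4 add r2: issue@5 deps=(2,None) exec_start@5 write@8

Answer: 2 3 4 6 8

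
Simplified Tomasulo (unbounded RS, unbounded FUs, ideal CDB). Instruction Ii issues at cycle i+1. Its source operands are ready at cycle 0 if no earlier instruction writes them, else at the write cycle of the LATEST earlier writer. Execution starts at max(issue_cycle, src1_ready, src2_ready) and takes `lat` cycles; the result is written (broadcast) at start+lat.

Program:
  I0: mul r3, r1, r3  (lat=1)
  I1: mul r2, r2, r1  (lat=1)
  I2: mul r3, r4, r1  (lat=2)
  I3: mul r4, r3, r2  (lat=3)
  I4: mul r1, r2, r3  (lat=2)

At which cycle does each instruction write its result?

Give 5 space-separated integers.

Answer: 2 3 5 8 7

Derivation:
I0 mul r3: issue@1 deps=(None,None) exec_start@1 write@2
I1 mul r2: issue@2 deps=(None,None) exec_start@2 write@3
I2 mul r3: issue@3 deps=(None,None) exec_start@3 write@5
I3 mul r4: issue@4 deps=(2,1) exec_start@5 write@8
I4 mul r1: issue@5 deps=(1,2) exec_start@5 write@7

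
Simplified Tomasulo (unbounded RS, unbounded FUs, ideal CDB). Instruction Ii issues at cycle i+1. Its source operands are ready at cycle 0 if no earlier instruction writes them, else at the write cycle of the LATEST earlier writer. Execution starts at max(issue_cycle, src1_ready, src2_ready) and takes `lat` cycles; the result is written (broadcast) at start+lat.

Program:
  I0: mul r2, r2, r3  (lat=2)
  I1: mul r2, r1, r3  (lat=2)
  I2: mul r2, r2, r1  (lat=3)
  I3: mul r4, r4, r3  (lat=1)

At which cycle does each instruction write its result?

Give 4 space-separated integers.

Answer: 3 4 7 5

Derivation:
I0 mul r2: issue@1 deps=(None,None) exec_start@1 write@3
I1 mul r2: issue@2 deps=(None,None) exec_start@2 write@4
I2 mul r2: issue@3 deps=(1,None) exec_start@4 write@7
I3 mul r4: issue@4 deps=(None,None) exec_start@4 write@5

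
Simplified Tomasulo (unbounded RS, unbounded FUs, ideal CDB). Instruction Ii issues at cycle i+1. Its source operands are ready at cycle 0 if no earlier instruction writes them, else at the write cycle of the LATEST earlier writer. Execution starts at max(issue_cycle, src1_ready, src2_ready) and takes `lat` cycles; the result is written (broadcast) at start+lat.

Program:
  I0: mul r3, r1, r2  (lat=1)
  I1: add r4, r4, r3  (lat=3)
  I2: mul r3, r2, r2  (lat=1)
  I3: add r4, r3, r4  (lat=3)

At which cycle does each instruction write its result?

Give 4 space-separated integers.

Answer: 2 5 4 8

Derivation:
I0 mul r3: issue@1 deps=(None,None) exec_start@1 write@2
I1 add r4: issue@2 deps=(None,0) exec_start@2 write@5
I2 mul r3: issue@3 deps=(None,None) exec_start@3 write@4
I3 add r4: issue@4 deps=(2,1) exec_start@5 write@8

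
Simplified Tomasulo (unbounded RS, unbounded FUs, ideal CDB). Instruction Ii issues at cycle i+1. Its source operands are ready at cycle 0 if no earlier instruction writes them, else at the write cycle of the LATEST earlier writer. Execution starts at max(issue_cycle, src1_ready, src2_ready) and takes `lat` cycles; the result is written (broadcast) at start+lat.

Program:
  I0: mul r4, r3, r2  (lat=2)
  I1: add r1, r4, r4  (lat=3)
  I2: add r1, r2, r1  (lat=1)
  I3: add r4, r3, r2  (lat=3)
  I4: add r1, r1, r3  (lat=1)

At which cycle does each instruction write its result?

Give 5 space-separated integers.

I0 mul r4: issue@1 deps=(None,None) exec_start@1 write@3
I1 add r1: issue@2 deps=(0,0) exec_start@3 write@6
I2 add r1: issue@3 deps=(None,1) exec_start@6 write@7
I3 add r4: issue@4 deps=(None,None) exec_start@4 write@7
I4 add r1: issue@5 deps=(2,None) exec_start@7 write@8

Answer: 3 6 7 7 8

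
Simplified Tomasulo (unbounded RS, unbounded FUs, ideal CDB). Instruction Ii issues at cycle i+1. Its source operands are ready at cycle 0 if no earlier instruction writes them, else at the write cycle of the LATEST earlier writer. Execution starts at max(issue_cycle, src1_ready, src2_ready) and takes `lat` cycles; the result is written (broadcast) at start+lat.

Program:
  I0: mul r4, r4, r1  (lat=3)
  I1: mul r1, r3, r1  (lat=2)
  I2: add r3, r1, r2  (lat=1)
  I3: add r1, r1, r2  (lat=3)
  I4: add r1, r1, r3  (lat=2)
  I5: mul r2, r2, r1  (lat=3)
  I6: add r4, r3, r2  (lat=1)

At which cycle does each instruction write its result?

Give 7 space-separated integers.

Answer: 4 4 5 7 9 12 13

Derivation:
I0 mul r4: issue@1 deps=(None,None) exec_start@1 write@4
I1 mul r1: issue@2 deps=(None,None) exec_start@2 write@4
I2 add r3: issue@3 deps=(1,None) exec_start@4 write@5
I3 add r1: issue@4 deps=(1,None) exec_start@4 write@7
I4 add r1: issue@5 deps=(3,2) exec_start@7 write@9
I5 mul r2: issue@6 deps=(None,4) exec_start@9 write@12
I6 add r4: issue@7 deps=(2,5) exec_start@12 write@13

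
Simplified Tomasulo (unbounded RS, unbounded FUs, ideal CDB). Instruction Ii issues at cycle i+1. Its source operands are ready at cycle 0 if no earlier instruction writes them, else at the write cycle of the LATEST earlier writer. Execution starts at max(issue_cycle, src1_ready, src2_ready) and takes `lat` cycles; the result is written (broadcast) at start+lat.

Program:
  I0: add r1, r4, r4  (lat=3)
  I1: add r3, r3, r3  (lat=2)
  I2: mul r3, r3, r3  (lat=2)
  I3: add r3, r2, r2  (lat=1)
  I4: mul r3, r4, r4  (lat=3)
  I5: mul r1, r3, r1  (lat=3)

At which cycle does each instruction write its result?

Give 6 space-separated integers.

I0 add r1: issue@1 deps=(None,None) exec_start@1 write@4
I1 add r3: issue@2 deps=(None,None) exec_start@2 write@4
I2 mul r3: issue@3 deps=(1,1) exec_start@4 write@6
I3 add r3: issue@4 deps=(None,None) exec_start@4 write@5
I4 mul r3: issue@5 deps=(None,None) exec_start@5 write@8
I5 mul r1: issue@6 deps=(4,0) exec_start@8 write@11

Answer: 4 4 6 5 8 11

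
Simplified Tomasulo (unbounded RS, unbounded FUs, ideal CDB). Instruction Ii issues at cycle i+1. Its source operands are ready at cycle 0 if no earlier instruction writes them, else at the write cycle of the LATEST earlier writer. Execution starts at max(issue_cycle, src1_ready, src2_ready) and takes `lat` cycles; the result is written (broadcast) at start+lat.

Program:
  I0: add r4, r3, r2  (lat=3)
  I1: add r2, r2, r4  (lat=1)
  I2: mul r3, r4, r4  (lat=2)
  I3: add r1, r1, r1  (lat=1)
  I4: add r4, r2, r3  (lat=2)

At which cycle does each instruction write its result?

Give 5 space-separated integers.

Answer: 4 5 6 5 8

Derivation:
I0 add r4: issue@1 deps=(None,None) exec_start@1 write@4
I1 add r2: issue@2 deps=(None,0) exec_start@4 write@5
I2 mul r3: issue@3 deps=(0,0) exec_start@4 write@6
I3 add r1: issue@4 deps=(None,None) exec_start@4 write@5
I4 add r4: issue@5 deps=(1,2) exec_start@6 write@8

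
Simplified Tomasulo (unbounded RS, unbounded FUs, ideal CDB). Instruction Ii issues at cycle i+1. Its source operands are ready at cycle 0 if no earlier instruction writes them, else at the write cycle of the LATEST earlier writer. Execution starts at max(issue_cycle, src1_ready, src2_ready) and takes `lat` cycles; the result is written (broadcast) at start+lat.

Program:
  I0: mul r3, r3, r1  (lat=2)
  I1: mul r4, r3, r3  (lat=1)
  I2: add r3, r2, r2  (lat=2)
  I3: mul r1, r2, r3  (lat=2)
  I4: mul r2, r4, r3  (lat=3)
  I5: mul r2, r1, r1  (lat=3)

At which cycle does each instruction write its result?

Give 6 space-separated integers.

Answer: 3 4 5 7 8 10

Derivation:
I0 mul r3: issue@1 deps=(None,None) exec_start@1 write@3
I1 mul r4: issue@2 deps=(0,0) exec_start@3 write@4
I2 add r3: issue@3 deps=(None,None) exec_start@3 write@5
I3 mul r1: issue@4 deps=(None,2) exec_start@5 write@7
I4 mul r2: issue@5 deps=(1,2) exec_start@5 write@8
I5 mul r2: issue@6 deps=(3,3) exec_start@7 write@10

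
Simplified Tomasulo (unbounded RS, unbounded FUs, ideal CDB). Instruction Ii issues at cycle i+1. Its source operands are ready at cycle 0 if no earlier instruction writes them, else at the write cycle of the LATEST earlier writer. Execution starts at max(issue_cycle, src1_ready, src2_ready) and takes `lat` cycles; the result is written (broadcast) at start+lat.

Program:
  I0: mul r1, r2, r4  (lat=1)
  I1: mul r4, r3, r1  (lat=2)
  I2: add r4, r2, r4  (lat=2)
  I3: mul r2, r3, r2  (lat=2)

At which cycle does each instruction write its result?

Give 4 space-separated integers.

Answer: 2 4 6 6

Derivation:
I0 mul r1: issue@1 deps=(None,None) exec_start@1 write@2
I1 mul r4: issue@2 deps=(None,0) exec_start@2 write@4
I2 add r4: issue@3 deps=(None,1) exec_start@4 write@6
I3 mul r2: issue@4 deps=(None,None) exec_start@4 write@6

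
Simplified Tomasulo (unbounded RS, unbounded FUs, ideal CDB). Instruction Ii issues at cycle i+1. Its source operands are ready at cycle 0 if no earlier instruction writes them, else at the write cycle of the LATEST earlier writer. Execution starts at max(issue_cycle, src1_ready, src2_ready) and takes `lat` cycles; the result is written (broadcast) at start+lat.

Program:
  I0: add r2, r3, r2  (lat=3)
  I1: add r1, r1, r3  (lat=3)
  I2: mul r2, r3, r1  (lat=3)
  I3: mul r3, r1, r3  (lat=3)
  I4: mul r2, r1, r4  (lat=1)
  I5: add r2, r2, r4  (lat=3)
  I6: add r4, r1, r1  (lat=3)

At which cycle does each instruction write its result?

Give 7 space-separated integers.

Answer: 4 5 8 8 6 9 10

Derivation:
I0 add r2: issue@1 deps=(None,None) exec_start@1 write@4
I1 add r1: issue@2 deps=(None,None) exec_start@2 write@5
I2 mul r2: issue@3 deps=(None,1) exec_start@5 write@8
I3 mul r3: issue@4 deps=(1,None) exec_start@5 write@8
I4 mul r2: issue@5 deps=(1,None) exec_start@5 write@6
I5 add r2: issue@6 deps=(4,None) exec_start@6 write@9
I6 add r4: issue@7 deps=(1,1) exec_start@7 write@10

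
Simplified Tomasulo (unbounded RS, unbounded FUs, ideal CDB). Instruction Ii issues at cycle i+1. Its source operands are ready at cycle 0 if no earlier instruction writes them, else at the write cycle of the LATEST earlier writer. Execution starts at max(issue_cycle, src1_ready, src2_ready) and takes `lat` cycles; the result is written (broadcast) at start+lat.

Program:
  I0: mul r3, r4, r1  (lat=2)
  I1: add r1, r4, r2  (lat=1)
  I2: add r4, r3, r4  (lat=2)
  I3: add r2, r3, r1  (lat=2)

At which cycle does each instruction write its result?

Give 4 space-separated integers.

Answer: 3 3 5 6

Derivation:
I0 mul r3: issue@1 deps=(None,None) exec_start@1 write@3
I1 add r1: issue@2 deps=(None,None) exec_start@2 write@3
I2 add r4: issue@3 deps=(0,None) exec_start@3 write@5
I3 add r2: issue@4 deps=(0,1) exec_start@4 write@6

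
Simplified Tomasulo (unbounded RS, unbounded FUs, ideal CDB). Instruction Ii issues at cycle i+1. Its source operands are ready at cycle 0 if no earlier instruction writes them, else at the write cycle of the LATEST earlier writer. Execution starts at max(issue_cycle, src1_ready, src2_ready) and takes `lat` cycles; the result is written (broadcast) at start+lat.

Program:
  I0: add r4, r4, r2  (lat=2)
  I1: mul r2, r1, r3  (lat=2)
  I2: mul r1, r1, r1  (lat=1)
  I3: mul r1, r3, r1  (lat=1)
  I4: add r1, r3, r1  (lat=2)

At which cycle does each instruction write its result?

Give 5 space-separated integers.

Answer: 3 4 4 5 7

Derivation:
I0 add r4: issue@1 deps=(None,None) exec_start@1 write@3
I1 mul r2: issue@2 deps=(None,None) exec_start@2 write@4
I2 mul r1: issue@3 deps=(None,None) exec_start@3 write@4
I3 mul r1: issue@4 deps=(None,2) exec_start@4 write@5
I4 add r1: issue@5 deps=(None,3) exec_start@5 write@7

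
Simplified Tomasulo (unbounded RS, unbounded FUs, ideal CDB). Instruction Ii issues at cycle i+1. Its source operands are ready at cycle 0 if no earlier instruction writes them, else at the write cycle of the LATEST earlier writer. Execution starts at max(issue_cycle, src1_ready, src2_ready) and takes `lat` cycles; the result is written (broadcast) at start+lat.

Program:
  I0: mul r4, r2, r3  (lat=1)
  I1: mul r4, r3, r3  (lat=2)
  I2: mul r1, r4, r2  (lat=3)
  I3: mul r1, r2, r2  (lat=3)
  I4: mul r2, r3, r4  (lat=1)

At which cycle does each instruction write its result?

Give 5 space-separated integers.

I0 mul r4: issue@1 deps=(None,None) exec_start@1 write@2
I1 mul r4: issue@2 deps=(None,None) exec_start@2 write@4
I2 mul r1: issue@3 deps=(1,None) exec_start@4 write@7
I3 mul r1: issue@4 deps=(None,None) exec_start@4 write@7
I4 mul r2: issue@5 deps=(None,1) exec_start@5 write@6

Answer: 2 4 7 7 6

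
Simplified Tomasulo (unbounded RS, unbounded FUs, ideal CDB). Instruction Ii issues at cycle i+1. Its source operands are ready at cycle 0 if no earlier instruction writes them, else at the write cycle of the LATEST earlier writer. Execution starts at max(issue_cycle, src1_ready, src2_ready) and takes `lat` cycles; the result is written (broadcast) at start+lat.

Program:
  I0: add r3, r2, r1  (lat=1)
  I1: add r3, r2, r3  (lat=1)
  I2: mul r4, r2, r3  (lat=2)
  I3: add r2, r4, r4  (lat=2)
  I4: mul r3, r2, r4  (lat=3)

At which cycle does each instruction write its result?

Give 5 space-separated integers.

Answer: 2 3 5 7 10

Derivation:
I0 add r3: issue@1 deps=(None,None) exec_start@1 write@2
I1 add r3: issue@2 deps=(None,0) exec_start@2 write@3
I2 mul r4: issue@3 deps=(None,1) exec_start@3 write@5
I3 add r2: issue@4 deps=(2,2) exec_start@5 write@7
I4 mul r3: issue@5 deps=(3,2) exec_start@7 write@10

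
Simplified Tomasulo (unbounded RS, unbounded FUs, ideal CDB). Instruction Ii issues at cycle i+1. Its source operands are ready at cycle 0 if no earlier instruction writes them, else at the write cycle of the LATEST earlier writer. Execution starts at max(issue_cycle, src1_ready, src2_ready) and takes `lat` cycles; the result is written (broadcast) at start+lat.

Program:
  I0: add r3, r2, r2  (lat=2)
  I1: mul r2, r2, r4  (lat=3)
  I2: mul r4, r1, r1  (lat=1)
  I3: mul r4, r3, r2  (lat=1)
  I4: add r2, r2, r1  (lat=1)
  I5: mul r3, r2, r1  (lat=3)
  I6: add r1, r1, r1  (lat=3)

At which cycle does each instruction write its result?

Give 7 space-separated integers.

Answer: 3 5 4 6 6 9 10

Derivation:
I0 add r3: issue@1 deps=(None,None) exec_start@1 write@3
I1 mul r2: issue@2 deps=(None,None) exec_start@2 write@5
I2 mul r4: issue@3 deps=(None,None) exec_start@3 write@4
I3 mul r4: issue@4 deps=(0,1) exec_start@5 write@6
I4 add r2: issue@5 deps=(1,None) exec_start@5 write@6
I5 mul r3: issue@6 deps=(4,None) exec_start@6 write@9
I6 add r1: issue@7 deps=(None,None) exec_start@7 write@10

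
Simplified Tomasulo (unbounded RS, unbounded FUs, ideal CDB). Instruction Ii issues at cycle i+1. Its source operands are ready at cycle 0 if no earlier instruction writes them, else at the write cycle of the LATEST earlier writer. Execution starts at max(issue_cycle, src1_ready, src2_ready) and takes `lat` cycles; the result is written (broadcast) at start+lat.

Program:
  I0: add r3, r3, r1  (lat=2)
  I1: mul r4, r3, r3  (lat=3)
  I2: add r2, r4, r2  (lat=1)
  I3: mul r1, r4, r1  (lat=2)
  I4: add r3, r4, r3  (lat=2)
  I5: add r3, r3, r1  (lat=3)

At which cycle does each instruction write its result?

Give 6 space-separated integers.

Answer: 3 6 7 8 8 11

Derivation:
I0 add r3: issue@1 deps=(None,None) exec_start@1 write@3
I1 mul r4: issue@2 deps=(0,0) exec_start@3 write@6
I2 add r2: issue@3 deps=(1,None) exec_start@6 write@7
I3 mul r1: issue@4 deps=(1,None) exec_start@6 write@8
I4 add r3: issue@5 deps=(1,0) exec_start@6 write@8
I5 add r3: issue@6 deps=(4,3) exec_start@8 write@11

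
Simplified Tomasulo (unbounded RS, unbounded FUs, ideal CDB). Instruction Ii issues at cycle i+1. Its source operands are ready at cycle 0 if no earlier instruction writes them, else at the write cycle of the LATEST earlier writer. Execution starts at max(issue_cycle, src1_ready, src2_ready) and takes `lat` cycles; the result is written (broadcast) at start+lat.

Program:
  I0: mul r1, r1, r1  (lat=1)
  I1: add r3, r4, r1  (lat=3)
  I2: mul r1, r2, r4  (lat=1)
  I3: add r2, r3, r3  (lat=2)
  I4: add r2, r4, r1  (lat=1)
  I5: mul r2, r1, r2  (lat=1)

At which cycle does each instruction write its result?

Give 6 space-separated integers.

I0 mul r1: issue@1 deps=(None,None) exec_start@1 write@2
I1 add r3: issue@2 deps=(None,0) exec_start@2 write@5
I2 mul r1: issue@3 deps=(None,None) exec_start@3 write@4
I3 add r2: issue@4 deps=(1,1) exec_start@5 write@7
I4 add r2: issue@5 deps=(None,2) exec_start@5 write@6
I5 mul r2: issue@6 deps=(2,4) exec_start@6 write@7

Answer: 2 5 4 7 6 7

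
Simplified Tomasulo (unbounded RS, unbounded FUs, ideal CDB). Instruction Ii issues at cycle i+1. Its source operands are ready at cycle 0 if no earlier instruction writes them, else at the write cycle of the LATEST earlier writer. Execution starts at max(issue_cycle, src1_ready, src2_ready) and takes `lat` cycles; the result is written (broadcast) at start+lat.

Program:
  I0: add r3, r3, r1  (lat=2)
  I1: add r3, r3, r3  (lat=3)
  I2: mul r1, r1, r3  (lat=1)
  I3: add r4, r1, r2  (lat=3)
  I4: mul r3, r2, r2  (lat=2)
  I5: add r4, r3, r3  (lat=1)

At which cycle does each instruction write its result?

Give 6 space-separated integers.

I0 add r3: issue@1 deps=(None,None) exec_start@1 write@3
I1 add r3: issue@2 deps=(0,0) exec_start@3 write@6
I2 mul r1: issue@3 deps=(None,1) exec_start@6 write@7
I3 add r4: issue@4 deps=(2,None) exec_start@7 write@10
I4 mul r3: issue@5 deps=(None,None) exec_start@5 write@7
I5 add r4: issue@6 deps=(4,4) exec_start@7 write@8

Answer: 3 6 7 10 7 8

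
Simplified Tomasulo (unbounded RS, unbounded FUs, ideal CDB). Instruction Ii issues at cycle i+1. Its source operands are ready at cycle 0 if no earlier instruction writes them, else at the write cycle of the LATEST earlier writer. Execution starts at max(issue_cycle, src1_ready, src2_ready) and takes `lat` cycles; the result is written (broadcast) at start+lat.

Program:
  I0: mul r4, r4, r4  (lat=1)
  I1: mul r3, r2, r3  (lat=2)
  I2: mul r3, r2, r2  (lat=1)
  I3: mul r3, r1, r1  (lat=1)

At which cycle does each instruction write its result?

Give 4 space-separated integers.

Answer: 2 4 4 5

Derivation:
I0 mul r4: issue@1 deps=(None,None) exec_start@1 write@2
I1 mul r3: issue@2 deps=(None,None) exec_start@2 write@4
I2 mul r3: issue@3 deps=(None,None) exec_start@3 write@4
I3 mul r3: issue@4 deps=(None,None) exec_start@4 write@5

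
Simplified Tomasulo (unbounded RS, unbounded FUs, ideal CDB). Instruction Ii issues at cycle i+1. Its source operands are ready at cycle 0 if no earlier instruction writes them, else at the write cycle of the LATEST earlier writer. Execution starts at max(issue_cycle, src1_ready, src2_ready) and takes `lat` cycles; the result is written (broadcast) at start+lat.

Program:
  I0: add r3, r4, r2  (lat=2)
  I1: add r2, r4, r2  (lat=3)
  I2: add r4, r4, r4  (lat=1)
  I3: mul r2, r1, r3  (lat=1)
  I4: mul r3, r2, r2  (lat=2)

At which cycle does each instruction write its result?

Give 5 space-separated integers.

Answer: 3 5 4 5 7

Derivation:
I0 add r3: issue@1 deps=(None,None) exec_start@1 write@3
I1 add r2: issue@2 deps=(None,None) exec_start@2 write@5
I2 add r4: issue@3 deps=(None,None) exec_start@3 write@4
I3 mul r2: issue@4 deps=(None,0) exec_start@4 write@5
I4 mul r3: issue@5 deps=(3,3) exec_start@5 write@7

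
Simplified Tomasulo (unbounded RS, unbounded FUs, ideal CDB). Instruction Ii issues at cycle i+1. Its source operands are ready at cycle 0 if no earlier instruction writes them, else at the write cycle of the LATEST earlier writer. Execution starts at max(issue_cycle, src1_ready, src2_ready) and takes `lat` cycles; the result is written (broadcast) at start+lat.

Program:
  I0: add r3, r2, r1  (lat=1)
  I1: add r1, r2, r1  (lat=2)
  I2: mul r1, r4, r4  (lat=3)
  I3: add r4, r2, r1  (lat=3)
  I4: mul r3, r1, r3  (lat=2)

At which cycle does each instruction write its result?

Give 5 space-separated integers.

I0 add r3: issue@1 deps=(None,None) exec_start@1 write@2
I1 add r1: issue@2 deps=(None,None) exec_start@2 write@4
I2 mul r1: issue@3 deps=(None,None) exec_start@3 write@6
I3 add r4: issue@4 deps=(None,2) exec_start@6 write@9
I4 mul r3: issue@5 deps=(2,0) exec_start@6 write@8

Answer: 2 4 6 9 8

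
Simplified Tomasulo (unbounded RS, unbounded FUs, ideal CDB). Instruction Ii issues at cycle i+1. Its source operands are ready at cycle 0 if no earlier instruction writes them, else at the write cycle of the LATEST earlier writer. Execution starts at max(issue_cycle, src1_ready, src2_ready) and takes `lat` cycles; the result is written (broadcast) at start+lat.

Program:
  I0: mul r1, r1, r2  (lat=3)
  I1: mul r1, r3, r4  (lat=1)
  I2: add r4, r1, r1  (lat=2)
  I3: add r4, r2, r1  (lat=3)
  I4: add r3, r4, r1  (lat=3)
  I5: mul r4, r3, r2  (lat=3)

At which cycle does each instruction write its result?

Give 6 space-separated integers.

Answer: 4 3 5 7 10 13

Derivation:
I0 mul r1: issue@1 deps=(None,None) exec_start@1 write@4
I1 mul r1: issue@2 deps=(None,None) exec_start@2 write@3
I2 add r4: issue@3 deps=(1,1) exec_start@3 write@5
I3 add r4: issue@4 deps=(None,1) exec_start@4 write@7
I4 add r3: issue@5 deps=(3,1) exec_start@7 write@10
I5 mul r4: issue@6 deps=(4,None) exec_start@10 write@13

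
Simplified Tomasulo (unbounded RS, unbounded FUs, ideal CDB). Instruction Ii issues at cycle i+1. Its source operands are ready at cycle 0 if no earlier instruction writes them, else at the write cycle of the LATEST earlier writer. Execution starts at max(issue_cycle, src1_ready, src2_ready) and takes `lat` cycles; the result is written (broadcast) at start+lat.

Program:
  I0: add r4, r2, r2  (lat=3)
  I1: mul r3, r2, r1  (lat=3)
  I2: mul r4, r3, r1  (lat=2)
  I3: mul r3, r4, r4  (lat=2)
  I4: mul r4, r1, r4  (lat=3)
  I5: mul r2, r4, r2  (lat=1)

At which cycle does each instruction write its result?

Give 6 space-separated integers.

Answer: 4 5 7 9 10 11

Derivation:
I0 add r4: issue@1 deps=(None,None) exec_start@1 write@4
I1 mul r3: issue@2 deps=(None,None) exec_start@2 write@5
I2 mul r4: issue@3 deps=(1,None) exec_start@5 write@7
I3 mul r3: issue@4 deps=(2,2) exec_start@7 write@9
I4 mul r4: issue@5 deps=(None,2) exec_start@7 write@10
I5 mul r2: issue@6 deps=(4,None) exec_start@10 write@11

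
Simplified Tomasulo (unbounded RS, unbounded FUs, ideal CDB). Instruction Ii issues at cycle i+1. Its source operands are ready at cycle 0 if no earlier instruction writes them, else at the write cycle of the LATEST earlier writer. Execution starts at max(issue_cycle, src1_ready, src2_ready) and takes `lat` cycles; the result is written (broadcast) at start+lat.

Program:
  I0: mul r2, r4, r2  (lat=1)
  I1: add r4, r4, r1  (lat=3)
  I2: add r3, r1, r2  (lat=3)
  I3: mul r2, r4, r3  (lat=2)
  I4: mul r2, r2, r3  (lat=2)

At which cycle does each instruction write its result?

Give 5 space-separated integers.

Answer: 2 5 6 8 10

Derivation:
I0 mul r2: issue@1 deps=(None,None) exec_start@1 write@2
I1 add r4: issue@2 deps=(None,None) exec_start@2 write@5
I2 add r3: issue@3 deps=(None,0) exec_start@3 write@6
I3 mul r2: issue@4 deps=(1,2) exec_start@6 write@8
I4 mul r2: issue@5 deps=(3,2) exec_start@8 write@10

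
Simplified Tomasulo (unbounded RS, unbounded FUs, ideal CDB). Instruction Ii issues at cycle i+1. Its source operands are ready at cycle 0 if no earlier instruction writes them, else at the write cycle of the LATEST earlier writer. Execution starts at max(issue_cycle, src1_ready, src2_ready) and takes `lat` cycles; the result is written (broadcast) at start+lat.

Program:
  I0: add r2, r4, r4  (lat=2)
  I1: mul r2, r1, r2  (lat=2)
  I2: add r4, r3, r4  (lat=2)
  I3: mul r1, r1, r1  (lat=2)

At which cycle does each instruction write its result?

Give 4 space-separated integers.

I0 add r2: issue@1 deps=(None,None) exec_start@1 write@3
I1 mul r2: issue@2 deps=(None,0) exec_start@3 write@5
I2 add r4: issue@3 deps=(None,None) exec_start@3 write@5
I3 mul r1: issue@4 deps=(None,None) exec_start@4 write@6

Answer: 3 5 5 6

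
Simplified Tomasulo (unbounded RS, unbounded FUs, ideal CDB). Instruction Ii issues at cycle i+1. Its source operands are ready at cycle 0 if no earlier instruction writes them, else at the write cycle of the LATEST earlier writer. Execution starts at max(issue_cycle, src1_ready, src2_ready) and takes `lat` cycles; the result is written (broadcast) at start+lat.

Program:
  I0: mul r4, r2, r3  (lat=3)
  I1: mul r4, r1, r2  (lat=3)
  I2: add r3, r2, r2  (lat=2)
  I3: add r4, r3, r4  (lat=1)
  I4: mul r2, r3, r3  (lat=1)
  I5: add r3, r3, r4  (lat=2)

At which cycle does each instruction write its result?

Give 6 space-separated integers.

Answer: 4 5 5 6 6 8

Derivation:
I0 mul r4: issue@1 deps=(None,None) exec_start@1 write@4
I1 mul r4: issue@2 deps=(None,None) exec_start@2 write@5
I2 add r3: issue@3 deps=(None,None) exec_start@3 write@5
I3 add r4: issue@4 deps=(2,1) exec_start@5 write@6
I4 mul r2: issue@5 deps=(2,2) exec_start@5 write@6
I5 add r3: issue@6 deps=(2,3) exec_start@6 write@8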